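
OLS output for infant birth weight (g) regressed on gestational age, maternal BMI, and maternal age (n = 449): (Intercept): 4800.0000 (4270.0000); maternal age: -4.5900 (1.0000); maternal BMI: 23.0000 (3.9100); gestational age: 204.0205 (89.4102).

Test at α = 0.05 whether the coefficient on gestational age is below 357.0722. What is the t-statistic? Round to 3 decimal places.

t = -1.712

Read off: b = 204.0205, SE = 89.4102 for gestational age.
H₀: β₁ = 357.0722 vs H₁: β₁ < 357.0722.
t = (204.0205 − 357.0722) / 89.4102 = -1.712.
df = n − k − 1 = 449 − 3 − 1 = 445.
One-sided p ≈ 0.0438, which is < 0.05, so reject H₀.
There is evidence that the true slope on gestational age is below 357.0722 g per unit, holding the other predictors fixed.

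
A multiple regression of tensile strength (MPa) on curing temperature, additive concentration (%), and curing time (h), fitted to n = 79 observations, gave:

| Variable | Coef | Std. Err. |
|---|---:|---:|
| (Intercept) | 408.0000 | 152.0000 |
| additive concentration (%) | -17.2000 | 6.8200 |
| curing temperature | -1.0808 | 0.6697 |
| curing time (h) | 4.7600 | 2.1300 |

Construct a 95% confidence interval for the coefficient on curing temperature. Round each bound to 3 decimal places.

Read off: b = -1.0808, SE = 0.6697 for curing temperature.
df = n − k − 1 = 79 − 3 − 1 = 75.
t* = t_{0.025, 75} = 1.992102.
Margin = t* × SE = 1.992102 × 0.6697 = 1.33411.
CI: -1.0808 ± 1.33411 → (-2.415, 0.253).

(-2.415, 0.253)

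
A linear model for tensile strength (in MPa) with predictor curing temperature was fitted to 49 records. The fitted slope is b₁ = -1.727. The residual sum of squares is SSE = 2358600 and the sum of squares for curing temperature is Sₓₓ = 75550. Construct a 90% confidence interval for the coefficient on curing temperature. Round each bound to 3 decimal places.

(-3.095, -0.359)

MSE = SSE/(n − 2) = 2358600/47 = 50183.
SE(b₁) = √(MSE/Sₓₓ) = √(50183/75550) = 0.815006.
df = n − 2 = 47.
t* = t_{0.05, 47} = 1.677927.
Margin = t* × SE = 1.677927 × 0.815006 = 1.36752.
CI: -1.727 ± 1.36752 → (-3.095, -0.359).
With 90% confidence, each one-unit increase in curing temperature is associated with a change of between -3.095 and -0.359 MPa in tensile strength.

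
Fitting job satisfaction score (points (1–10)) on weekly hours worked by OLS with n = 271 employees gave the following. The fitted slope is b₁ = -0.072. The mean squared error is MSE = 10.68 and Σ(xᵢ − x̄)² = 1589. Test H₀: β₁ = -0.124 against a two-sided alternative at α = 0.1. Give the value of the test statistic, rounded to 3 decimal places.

SE(b₁) = √(MSE/Sₓₓ) = √(10.68/1589) = 0.081983.
t = (-0.072 − (-0.124)) / 0.081983 = 0.634.
df = n − 2 = 269.
Two-sided p ≈ 0.5264, which is ≥ 0.1, so fail to reject H₀.
The data are consistent with a true slope of -0.124 points (1–10) per unit of weekly hours worked.

t = 0.634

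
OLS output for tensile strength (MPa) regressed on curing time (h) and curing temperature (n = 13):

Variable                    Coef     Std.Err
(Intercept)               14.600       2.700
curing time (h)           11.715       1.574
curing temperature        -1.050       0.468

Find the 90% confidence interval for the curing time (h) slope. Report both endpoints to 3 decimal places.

Read off: b = 11.715, SE = 1.574 for curing time (h).
df = n − k − 1 = 13 − 2 − 1 = 10.
t* = t_{0.05, 10} = 1.812461.
Margin = t* × SE = 1.812461 × 1.574 = 2.85281.
CI: 11.715 ± 2.85281 → (8.862, 14.568).

(8.862, 14.568)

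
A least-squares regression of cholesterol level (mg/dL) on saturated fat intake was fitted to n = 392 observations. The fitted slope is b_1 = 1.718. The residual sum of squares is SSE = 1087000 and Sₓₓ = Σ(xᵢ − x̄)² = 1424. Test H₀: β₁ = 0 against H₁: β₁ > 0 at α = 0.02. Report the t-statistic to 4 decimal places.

t = 1.2280

MSE = SSE/(n − 2) = 1087000/390 = 2787.18.
SE(b_1) = √(MSE/Sₓₓ) = √(2787.18/1424) = 1.39903.
t = 1.718 / 1.39903 = 1.2280.
df = n − 2 = 390.
One-sided p ≈ 0.1101, which is ≥ 0.02, so fail to reject H₀.
The data do not give significant evidence that the true slope on saturated fat intake is positive.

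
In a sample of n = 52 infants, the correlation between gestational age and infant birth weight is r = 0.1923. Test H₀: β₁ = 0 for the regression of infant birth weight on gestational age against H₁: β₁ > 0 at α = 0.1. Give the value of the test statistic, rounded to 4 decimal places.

t = r·√(n − 2)/√(1 − r²) = 0.1923·√50/√0.963021 = 1.3856.
df = n − 2 = 50.
One-sided p ≈ 0.0860, which is < 0.1, so reject H₀.
There is evidence of a linear association between gestational age and infant birth weight.

t = 1.3856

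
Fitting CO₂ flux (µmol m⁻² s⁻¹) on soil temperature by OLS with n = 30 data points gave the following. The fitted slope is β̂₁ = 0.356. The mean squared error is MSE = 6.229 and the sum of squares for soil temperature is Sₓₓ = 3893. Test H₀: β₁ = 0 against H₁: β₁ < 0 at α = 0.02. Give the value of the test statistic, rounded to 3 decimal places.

SE(β̂₁) = √(MSE/Sₓₓ) = √(6.229/3893) = 0.0400006.
t = 0.356 / 0.0400006 = 8.900.
df = n − 2 = 28.
One-sided p ≈ 1.0000, which is ≥ 0.02, so fail to reject H₀.
The data do not give significant evidence that the true slope on soil temperature is negative.

t = 8.900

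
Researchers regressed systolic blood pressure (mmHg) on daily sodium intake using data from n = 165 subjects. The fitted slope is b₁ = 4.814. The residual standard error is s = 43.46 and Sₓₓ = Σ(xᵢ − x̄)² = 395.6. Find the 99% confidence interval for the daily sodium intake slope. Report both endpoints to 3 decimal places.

(-0.881, 10.509)

SE(b₁) = s/√Sₓₓ = 43.46/√395.6 = 2.18505.
df = n − 2 = 163.
t* = t_{0.005, 163} = 2.606328.
Margin = t* × SE = 2.606328 × 2.18505 = 5.69496.
CI: 4.814 ± 5.69496 → (-0.881, 10.509).
With 99% confidence, each one-unit increase in daily sodium intake is associated with a change of between -0.881 and 10.509 mmHg in systolic blood pressure.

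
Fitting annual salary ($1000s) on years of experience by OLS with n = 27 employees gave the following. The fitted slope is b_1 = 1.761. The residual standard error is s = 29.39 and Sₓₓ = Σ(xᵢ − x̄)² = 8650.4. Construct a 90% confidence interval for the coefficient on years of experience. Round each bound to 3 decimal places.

SE(b_1) = s/√Sₓₓ = 29.39/√8650.4 = 0.315996.
df = n − 2 = 25.
t* = t_{0.05, 25} = 1.708141.
Margin = t* × SE = 1.708141 × 0.315996 = 0.53977.
CI: 1.761 ± 0.53977 → (1.221, 2.301).
With 90% confidence, each one-unit increase in years of experience is associated with a change of between 1.221 and 2.301 $1000s in annual salary.

(1.221, 2.301)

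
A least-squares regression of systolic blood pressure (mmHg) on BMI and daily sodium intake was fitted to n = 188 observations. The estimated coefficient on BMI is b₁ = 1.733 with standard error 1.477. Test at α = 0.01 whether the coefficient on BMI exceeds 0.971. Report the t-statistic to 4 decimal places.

t = 0.5159

H₀: β₁ = 0.971 vs H₁: β₁ > 0.971.
t = (b₁ − β₁⁰)/SE = (1.733 − 0.971) / 1.477 = 0.5159.
df = n − k − 1 = 188 − 2 − 1 = 185.
One-sided p ≈ 0.3033, which is ≥ 0.01, so fail to reject H₀.
The data do not give significant evidence that the true slope on BMI exceeds 0.971 mmHg per unit, holding the other predictors fixed.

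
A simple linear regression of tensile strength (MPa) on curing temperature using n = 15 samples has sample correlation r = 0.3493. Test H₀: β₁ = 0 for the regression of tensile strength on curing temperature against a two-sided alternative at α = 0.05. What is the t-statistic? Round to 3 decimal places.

t = r·√(n − 2)/√(1 − r²) = 0.3493·√13/√0.87799 = 1.344.
df = n − 2 = 13.
Two-sided p ≈ 0.2019, which is ≥ 0.05, so fail to reject H₀.
The data do not give significant evidence of a linear association between curing temperature and tensile strength.

t = 1.344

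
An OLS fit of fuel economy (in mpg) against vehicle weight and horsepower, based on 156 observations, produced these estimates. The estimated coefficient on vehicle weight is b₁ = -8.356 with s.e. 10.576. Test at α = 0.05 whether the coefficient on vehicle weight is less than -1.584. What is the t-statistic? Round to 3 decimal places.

H₀: β₁ = -1.584 vs H₁: β₁ < -1.584.
t = (b₁ − β₁⁰)/SE = (-8.356 − (-1.584)) / 10.576 = -0.640.
df = n − k − 1 = 156 − 2 − 1 = 153.
One-sided p ≈ 0.2615, which is ≥ 0.05, so fail to reject H₀.
The data do not give significant evidence that the true slope on vehicle weight is below -1.584 mpg per unit, holding the other predictors fixed.

t = -0.640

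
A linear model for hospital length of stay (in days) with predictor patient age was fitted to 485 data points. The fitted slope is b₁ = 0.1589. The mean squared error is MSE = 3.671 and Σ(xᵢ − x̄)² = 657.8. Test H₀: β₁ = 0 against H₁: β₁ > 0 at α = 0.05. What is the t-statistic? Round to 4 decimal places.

SE(b₁) = √(MSE/Sₓₓ) = √(3.671/657.8) = 0.0747042.
t = 0.1589 / 0.0747042 = 2.1271.
df = n − 2 = 483.
One-sided p ≈ 0.0170, which is < 0.05, so reject H₀.
There is evidence that the true slope on patient age is positive.

t = 2.1271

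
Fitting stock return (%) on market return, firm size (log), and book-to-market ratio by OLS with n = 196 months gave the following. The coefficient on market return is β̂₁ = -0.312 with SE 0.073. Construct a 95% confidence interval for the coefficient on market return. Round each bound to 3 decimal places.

(-0.456, -0.168)

df = n − k − 1 = 196 − 3 − 1 = 192.
t* = t_{0.025, 192} = 1.972396.
Margin = t* × SE = 1.972396 × 0.073 = 0.14398.
CI: -0.312 ± 0.14398 → (-0.456, -0.168).
With 95% confidence, each one-unit increase in market return is associated with a change of between -0.456 and -0.168 % in stock return, holding the other predictors fixed.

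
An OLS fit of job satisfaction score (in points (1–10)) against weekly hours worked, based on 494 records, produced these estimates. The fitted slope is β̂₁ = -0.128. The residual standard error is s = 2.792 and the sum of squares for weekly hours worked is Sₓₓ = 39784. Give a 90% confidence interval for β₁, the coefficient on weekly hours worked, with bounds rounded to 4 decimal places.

(-0.1511, -0.1049)

SE(β̂₁) = s/√Sₓₓ = 2.792/√39784 = 0.0139978.
df = n − 2 = 492.
t* = t_{0.05, 492} = 1.647957.
Margin = t* × SE = 1.647957 × 0.0139978 = 0.023068.
CI: -0.128 ± 0.023068 → (-0.1511, -0.1049).
With 90% confidence, each one-unit increase in weekly hours worked is associated with a change of between -0.1511 and -0.1049 points (1–10) in job satisfaction score.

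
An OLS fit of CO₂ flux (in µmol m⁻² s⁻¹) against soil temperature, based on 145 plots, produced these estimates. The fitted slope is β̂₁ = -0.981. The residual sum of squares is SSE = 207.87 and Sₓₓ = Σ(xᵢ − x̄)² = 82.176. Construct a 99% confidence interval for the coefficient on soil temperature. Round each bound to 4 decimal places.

(-1.3282, -0.6338)

MSE = SSE/(n − 2) = 207.87/143 = 1.45364.
SE(β̂₁) = √(MSE/Sₓₓ) = √(1.45364/82.176) = 0.133001.
df = n − 2 = 143.
t* = t_{0.005, 143} = 2.610647.
Margin = t* × SE = 2.610647 × 0.133001 = 0.347219.
CI: -0.981 ± 0.347219 → (-1.3282, -0.6338).
With 99% confidence, each one-unit increase in soil temperature is associated with a change of between -1.3282 and -0.6338 µmol m⁻² s⁻¹ in CO₂ flux.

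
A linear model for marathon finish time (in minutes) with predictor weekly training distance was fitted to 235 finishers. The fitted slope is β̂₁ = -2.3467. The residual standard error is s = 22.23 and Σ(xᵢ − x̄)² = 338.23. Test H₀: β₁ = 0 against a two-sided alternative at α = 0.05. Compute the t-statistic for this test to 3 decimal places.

SE(β̂₁) = s/√Sₓₓ = 22.23/√338.23 = 1.20874.
t = -2.3467 / 1.20874 = -1.941.
df = n − 2 = 233.
Two-sided p ≈ 0.0534, which is ≥ 0.05, so fail to reject H₀.
The data do not give significant evidence of an association between weekly training distance and marathon finish time.

t = -1.941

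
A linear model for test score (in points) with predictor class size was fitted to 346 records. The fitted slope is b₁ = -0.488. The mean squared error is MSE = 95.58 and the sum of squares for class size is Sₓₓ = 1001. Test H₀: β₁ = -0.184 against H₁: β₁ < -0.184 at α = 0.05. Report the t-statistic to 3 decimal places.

SE(b₁) = √(MSE/Sₓₓ) = √(95.58/1001) = 0.309006.
t = (-0.488 − (-0.184)) / 0.309006 = -0.984.
df = n − 2 = 344.
One-sided p ≈ 0.1630, which is ≥ 0.05, so fail to reject H₀.
The data do not give significant evidence that the true slope on class size is below -0.184 points per unit.

t = -0.984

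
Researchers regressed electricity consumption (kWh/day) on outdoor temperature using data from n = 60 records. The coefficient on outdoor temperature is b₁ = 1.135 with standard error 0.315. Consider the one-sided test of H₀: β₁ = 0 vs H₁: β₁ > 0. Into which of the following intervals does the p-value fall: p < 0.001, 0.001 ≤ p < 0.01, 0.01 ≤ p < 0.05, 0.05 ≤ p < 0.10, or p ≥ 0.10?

t = 1.135 / 0.315 = 3.603.
df = n − 2 = 60 − 2 = 58.
One-sided p = P(T_{58} > t) ≈ 0.0003.
So p < 0.001.

p < 0.001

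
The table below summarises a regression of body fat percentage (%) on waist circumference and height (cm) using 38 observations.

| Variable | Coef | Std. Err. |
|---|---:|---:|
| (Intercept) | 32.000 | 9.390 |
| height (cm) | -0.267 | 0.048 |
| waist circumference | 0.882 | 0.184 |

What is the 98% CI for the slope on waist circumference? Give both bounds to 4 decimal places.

Read off: b = 0.882, SE = 0.184 for waist circumference.
df = n − k − 1 = 38 − 2 − 1 = 35.
t* = t_{0.01, 35} = 2.437723.
Margin = t* × SE = 2.437723 × 0.184 = 0.448541.
CI: 0.882 ± 0.448541 → (0.4335, 1.3305).

(0.4335, 1.3305)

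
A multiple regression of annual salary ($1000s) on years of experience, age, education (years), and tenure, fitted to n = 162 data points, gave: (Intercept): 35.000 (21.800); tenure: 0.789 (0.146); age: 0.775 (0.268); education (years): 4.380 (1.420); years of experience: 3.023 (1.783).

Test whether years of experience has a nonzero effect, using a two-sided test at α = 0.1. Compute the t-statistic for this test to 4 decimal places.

t = 1.6955

Read off: b = 3.023, SE = 1.783 for years of experience.
H₀: β₁ = 0 vs H₁: β₁ ≠ 0.
t = 3.023 / 1.783 = 1.6955.
df = n − k − 1 = 162 − 4 − 1 = 157.
Two-sided p ≈ 0.0920, which is < 0.1, so reject H₀.
There is evidence that years of experience is associated with annual salary, holding the other predictors fixed.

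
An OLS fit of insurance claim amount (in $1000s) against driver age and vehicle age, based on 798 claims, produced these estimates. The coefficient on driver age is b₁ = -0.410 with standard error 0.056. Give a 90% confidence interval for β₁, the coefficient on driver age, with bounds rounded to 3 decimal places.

(-0.502, -0.318)

df = n − k − 1 = 798 − 2 − 1 = 795.
t* = t_{0.05, 795} = 1.646773.
Margin = t* × SE = 1.646773 × 0.056 = 0.09222.
CI: -0.410 ± 0.09222 → (-0.502, -0.318).
With 90% confidence, each one-unit increase in driver age is associated with a change of between -0.502 and -0.318 $1000s in insurance claim amount, holding the other predictors fixed.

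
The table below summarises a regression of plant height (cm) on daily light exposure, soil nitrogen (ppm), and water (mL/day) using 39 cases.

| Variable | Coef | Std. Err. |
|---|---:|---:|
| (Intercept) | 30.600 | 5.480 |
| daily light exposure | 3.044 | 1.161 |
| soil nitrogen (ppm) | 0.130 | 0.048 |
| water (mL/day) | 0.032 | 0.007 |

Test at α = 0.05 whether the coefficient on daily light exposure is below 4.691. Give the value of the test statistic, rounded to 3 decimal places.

Read off: b = 3.044, SE = 1.161 for daily light exposure.
H₀: β₁ = 4.691 vs H₁: β₁ < 4.691.
t = (3.044 − 4.691) / 1.161 = -1.419.
df = n − k − 1 = 39 − 3 − 1 = 35.
One-sided p ≈ 0.0824, which is ≥ 0.05, so fail to reject H₀.
The data do not give significant evidence that the true slope on daily light exposure is below 4.691 cm per unit, holding the other predictors fixed.

t = -1.419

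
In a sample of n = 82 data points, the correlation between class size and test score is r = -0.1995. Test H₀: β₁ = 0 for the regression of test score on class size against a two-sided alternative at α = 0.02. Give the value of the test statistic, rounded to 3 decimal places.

t = r·√(n − 2)/√(1 − r²) = -0.1995·√80/√0.9602 = -1.821.
df = n − 2 = 80.
Two-sided p ≈ 0.0723, which is ≥ 0.02, so fail to reject H₀.
The data do not give significant evidence of a linear association between class size and test score.

t = -1.821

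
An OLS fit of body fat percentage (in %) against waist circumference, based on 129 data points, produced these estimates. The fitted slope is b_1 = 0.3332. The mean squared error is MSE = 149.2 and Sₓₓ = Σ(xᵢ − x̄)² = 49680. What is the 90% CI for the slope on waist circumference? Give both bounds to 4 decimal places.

(0.2424, 0.4240)

SE(b_1) = √(MSE/Sₓₓ) = √(149.2/49680) = 0.0548016.
df = n − 2 = 127.
t* = t_{0.05, 127} = 1.65694.
Margin = t* × SE = 1.65694 × 0.0548016 = 0.090803.
CI: 0.3332 ± 0.090803 → (0.2424, 0.4240).
With 90% confidence, each one-unit increase in waist circumference is associated with a change of between 0.2424 and 0.4240 % in body fat percentage.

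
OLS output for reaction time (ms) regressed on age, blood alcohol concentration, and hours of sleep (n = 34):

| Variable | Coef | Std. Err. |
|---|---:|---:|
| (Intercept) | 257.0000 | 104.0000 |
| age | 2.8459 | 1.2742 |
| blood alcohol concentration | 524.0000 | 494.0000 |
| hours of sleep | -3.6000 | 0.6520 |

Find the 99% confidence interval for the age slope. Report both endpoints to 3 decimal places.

Read off: b = 2.8459, SE = 1.2742 for age.
df = n − k − 1 = 34 − 3 − 1 = 30.
t* = t_{0.005, 30} = 2.749996.
Margin = t* × SE = 2.749996 × 1.2742 = 3.50404.
CI: 2.8459 ± 3.50404 → (-0.658, 6.350).

(-0.658, 6.350)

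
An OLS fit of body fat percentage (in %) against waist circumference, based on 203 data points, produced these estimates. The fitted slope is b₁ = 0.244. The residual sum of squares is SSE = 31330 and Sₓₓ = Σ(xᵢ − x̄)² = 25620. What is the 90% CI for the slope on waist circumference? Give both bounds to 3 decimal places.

MSE = SSE/(n − 2) = 31330/201 = 155.871.
SE(b₁) = √(MSE/Sₓₓ) = √(155.871/25620) = 0.0779996.
df = n − 2 = 201.
t* = t_{0.05, 201} = 1.65247.
Margin = t* × SE = 1.65247 × 0.0779996 = 0.12889.
CI: 0.244 ± 0.12889 → (0.115, 0.373).
With 90% confidence, each one-unit increase in waist circumference is associated with a change of between 0.115 and 0.373 % in body fat percentage.

(0.115, 0.373)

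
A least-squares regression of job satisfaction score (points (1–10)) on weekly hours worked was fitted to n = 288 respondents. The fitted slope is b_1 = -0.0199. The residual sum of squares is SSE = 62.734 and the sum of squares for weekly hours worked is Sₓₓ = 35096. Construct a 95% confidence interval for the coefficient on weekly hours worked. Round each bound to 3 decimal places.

(-0.025, -0.015)

MSE = SSE/(n − 2) = 62.734/286 = 0.21935.
SE(b_1) = √(MSE/Sₓₓ) = √(0.21935/35096) = 0.0025.
df = n − 2 = 286.
t* = t_{0.025, 286} = 1.968293.
Margin = t* × SE = 1.968293 × 0.0025 = 0.00492.
CI: -0.0199 ± 0.00492 → (-0.025, -0.015).
With 95% confidence, each one-unit increase in weekly hours worked is associated with a change of between -0.025 and -0.015 points (1–10) in job satisfaction score.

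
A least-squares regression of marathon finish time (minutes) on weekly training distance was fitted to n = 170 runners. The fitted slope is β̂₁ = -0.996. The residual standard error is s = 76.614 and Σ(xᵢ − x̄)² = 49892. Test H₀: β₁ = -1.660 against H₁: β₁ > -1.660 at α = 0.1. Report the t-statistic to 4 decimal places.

t = 1.9359

SE(β̂₁) = s/√Sₓₓ = 76.614/√49892 = 0.342999.
t = (-0.996 − (-1.660)) / 0.342999 = 1.9359.
df = n − 2 = 168.
One-sided p ≈ 0.0273, which is < 0.1, so reject H₀.
There is evidence that the true slope on weekly training distance exceeds -1.660 minutes per unit.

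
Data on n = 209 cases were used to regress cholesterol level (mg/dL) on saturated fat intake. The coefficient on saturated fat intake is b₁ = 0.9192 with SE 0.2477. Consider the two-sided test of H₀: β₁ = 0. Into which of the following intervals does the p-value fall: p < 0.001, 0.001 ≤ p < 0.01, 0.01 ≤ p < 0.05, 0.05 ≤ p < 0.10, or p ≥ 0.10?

p < 0.001

t = 0.9192 / 0.2477 = 3.711.
df = n − 2 = 209 − 2 = 207.
Two-sided p = 2·P(T_{207} > |t|) ≈ 0.0003.
So p < 0.001.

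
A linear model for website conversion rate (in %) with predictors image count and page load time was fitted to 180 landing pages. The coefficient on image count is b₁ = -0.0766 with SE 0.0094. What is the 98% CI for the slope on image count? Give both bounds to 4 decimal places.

(-0.0987, -0.0545)

df = n − k − 1 = 180 − 2 − 1 = 177.
t* = t_{0.01, 177} = 2.3476.
Margin = t* × SE = 2.3476 × 0.0094 = 0.022067.
CI: -0.0766 ± 0.022067 → (-0.0987, -0.0545).
With 98% confidence, each one-unit increase in image count is associated with a change of between -0.0987 and -0.0545 % in website conversion rate, holding the other predictors fixed.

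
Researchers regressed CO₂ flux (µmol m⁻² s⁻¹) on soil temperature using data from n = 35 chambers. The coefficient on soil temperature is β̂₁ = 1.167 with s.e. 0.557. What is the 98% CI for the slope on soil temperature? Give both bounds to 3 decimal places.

df = n − 2 = 35 − 2 = 33.
t* = t_{0.01, 33} = 2.444794.
Margin = t* × SE = 2.444794 × 0.557 = 1.36175.
CI: 1.167 ± 1.36175 → (-0.195, 2.529).
With 98% confidence, each one-unit increase in soil temperature is associated with a change of between -0.195 and 2.529 µmol m⁻² s⁻¹ in CO₂ flux.

(-0.195, 2.529)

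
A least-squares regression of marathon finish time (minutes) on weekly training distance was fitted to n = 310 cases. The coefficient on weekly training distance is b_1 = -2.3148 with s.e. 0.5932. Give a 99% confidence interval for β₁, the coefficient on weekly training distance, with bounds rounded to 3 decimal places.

df = n − 2 = 310 − 2 = 308.
t* = t_{0.005, 308} = 2.591886.
Margin = t* × SE = 2.591886 × 0.5932 = 1.53751.
CI: -2.3148 ± 1.53751 → (-3.852, -0.777).
With 99% confidence, each one-unit increase in weekly training distance is associated with a change of between -3.852 and -0.777 minutes in marathon finish time.

(-3.852, -0.777)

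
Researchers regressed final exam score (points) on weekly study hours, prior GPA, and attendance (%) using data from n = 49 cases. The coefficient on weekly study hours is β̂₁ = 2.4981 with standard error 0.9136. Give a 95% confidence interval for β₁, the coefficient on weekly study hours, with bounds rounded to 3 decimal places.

df = n − k − 1 = 49 − 3 − 1 = 45.
t* = t_{0.025, 45} = 2.014103.
Margin = t* × SE = 2.014103 × 0.9136 = 1.84008.
CI: 2.4981 ± 1.84008 → (0.658, 4.338).
With 95% confidence, each one-unit increase in weekly study hours is associated with a change of between 0.658 and 4.338 points in final exam score, holding the other predictors fixed.

(0.658, 4.338)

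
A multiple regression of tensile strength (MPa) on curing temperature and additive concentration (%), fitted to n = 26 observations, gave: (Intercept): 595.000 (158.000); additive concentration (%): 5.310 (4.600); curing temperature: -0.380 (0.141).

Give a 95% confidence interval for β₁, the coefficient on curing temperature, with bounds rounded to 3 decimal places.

Read off: b = -0.380, SE = 0.141 for curing temperature.
df = n − k − 1 = 26 − 2 − 1 = 23.
t* = t_{0.025, 23} = 2.068658.
Margin = t* × SE = 2.068658 × 0.141 = 0.29168.
CI: -0.380 ± 0.29168 → (-0.672, -0.088).

(-0.672, -0.088)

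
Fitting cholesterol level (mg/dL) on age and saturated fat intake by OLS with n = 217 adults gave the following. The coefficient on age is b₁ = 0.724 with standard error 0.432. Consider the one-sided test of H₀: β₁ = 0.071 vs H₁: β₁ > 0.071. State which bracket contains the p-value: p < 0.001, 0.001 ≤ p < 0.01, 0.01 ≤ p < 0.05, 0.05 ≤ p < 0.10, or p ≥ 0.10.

0.05 ≤ p < 0.10

t = (0.724 − 0.071) / 0.432 = 1.512.
df = n − k − 1 = 217 − 2 − 1 = 214.
One-sided p = P(T_{214} > t) ≈ 0.0661.
So 0.05 ≤ p < 0.10.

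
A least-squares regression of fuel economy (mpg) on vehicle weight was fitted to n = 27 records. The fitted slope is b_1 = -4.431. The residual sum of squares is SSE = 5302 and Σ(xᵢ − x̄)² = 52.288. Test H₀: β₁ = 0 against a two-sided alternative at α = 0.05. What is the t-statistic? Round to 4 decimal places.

MSE = SSE/(n − 2) = 5302/25 = 212.08.
SE(b_1) = √(MSE/Sₓₓ) = √(212.08/52.288) = 2.01395.
t = -4.431 / 2.01395 = -2.2002.
df = n − 2 = 25.
Two-sided p ≈ 0.0373, which is < 0.05, so reject H₀.
There is evidence that vehicle weight is associated with fuel economy.

t = -2.2002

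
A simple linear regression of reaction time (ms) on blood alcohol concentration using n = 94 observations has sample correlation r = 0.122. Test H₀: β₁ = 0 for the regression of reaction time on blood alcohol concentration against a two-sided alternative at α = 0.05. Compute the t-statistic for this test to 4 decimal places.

t = 1.1790

t = r·√(n − 2)/√(1 − r²) = 0.122·√92/√0.985116 = 1.1790.
df = n − 2 = 92.
Two-sided p ≈ 0.2414, which is ≥ 0.05, so fail to reject H₀.
The data do not give significant evidence of a linear association between blood alcohol concentration and reaction time.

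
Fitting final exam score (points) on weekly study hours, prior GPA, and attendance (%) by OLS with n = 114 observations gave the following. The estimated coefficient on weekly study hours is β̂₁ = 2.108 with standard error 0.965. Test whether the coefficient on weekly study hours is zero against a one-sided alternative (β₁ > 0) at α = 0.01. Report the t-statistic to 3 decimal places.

t = 2.184

H₀: β₁ = 0 vs H₁: β₁ > 0.
t = (β̂₁ − β₁⁰)/SE = 2.108 / 0.965 = 2.184.
df = n − k − 1 = 114 − 3 − 1 = 110.
One-sided p ≈ 0.0155, which is ≥ 0.01, so fail to reject H₀.
The data do not give significant evidence that the true slope on weekly study hours is positive, holding the other predictors fixed.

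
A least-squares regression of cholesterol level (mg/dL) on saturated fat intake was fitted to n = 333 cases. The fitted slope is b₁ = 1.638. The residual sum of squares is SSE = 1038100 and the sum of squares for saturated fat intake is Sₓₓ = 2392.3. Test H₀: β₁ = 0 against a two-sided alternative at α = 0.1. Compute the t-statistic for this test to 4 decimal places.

MSE = SSE/(n − 2) = 1038100/331 = 3136.25.
SE(b₁) = √(MSE/Sₓₓ) = √(3136.25/2392.3) = 1.14498.
t = 1.638 / 1.14498 = 1.4306.
df = n − 2 = 331.
Two-sided p ≈ 0.1535, which is ≥ 0.1, so fail to reject H₀.
The data do not give significant evidence of an association between saturated fat intake and cholesterol level.

t = 1.4306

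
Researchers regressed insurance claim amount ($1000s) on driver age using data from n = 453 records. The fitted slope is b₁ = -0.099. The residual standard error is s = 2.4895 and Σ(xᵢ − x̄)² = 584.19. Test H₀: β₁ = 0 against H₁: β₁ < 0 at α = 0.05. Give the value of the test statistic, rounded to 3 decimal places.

SE(b₁) = s/√Sₓₓ = 2.4895/√584.19 = 0.102999.
t = -0.099 / 0.102999 = -0.961.
df = n − 2 = 451.
One-sided p ≈ 0.1685, which is ≥ 0.05, so fail to reject H₀.
The data do not give significant evidence that the true slope on driver age is negative.

t = -0.961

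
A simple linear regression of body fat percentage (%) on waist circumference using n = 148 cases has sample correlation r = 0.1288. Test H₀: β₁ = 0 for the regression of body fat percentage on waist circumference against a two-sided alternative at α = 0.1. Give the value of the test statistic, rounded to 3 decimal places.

t = r·√(n − 2)/√(1 − r²) = 0.1288·√146/√0.983411 = 1.569.
df = n − 2 = 146.
Two-sided p ≈ 0.1187, which is ≥ 0.1, so fail to reject H₀.
The data do not give significant evidence of a linear association between waist circumference and body fat percentage.

t = 1.569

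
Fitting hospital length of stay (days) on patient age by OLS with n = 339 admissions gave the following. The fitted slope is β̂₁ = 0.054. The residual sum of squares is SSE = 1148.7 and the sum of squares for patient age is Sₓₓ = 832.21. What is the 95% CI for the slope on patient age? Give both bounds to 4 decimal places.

MSE = SSE/(n − 2) = 1148.7/337 = 3.40861.
SE(β̂₁) = √(MSE/Sₓₓ) = √(3.40861/832.21) = 0.0639988.
df = n − 2 = 337.
t* = t_{0.025, 337} = 1.967028.
Margin = t* × SE = 1.967028 × 0.0639988 = 0.125887.
CI: 0.054 ± 0.125887 → (-0.0719, 0.1799).
With 95% confidence, each one-unit increase in patient age is associated with a change of between -0.0719 and 0.1799 days in hospital length of stay.

(-0.0719, 0.1799)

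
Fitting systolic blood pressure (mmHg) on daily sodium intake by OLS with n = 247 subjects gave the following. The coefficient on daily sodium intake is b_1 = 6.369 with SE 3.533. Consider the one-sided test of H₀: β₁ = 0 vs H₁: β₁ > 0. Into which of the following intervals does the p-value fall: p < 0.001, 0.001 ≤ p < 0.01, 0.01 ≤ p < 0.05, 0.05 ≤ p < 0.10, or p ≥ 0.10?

0.01 ≤ p < 0.05

t = 6.369 / 3.533 = 1.803.
df = n − 2 = 247 − 2 = 245.
One-sided p = P(T_{245} > t) ≈ 0.0363.
So 0.01 ≤ p < 0.05.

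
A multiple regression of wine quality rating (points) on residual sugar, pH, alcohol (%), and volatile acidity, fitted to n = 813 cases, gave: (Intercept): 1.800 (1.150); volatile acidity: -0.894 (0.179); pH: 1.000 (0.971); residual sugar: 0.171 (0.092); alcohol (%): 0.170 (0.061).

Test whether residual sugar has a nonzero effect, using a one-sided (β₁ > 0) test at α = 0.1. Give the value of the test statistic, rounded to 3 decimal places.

t = 1.859

Read off: b = 0.171, SE = 0.092 for residual sugar.
H₀: β₁ = 0 vs H₁: β₁ > 0.
t = 0.171 / 0.092 = 1.859.
df = n − k − 1 = 813 − 4 − 1 = 808.
One-sided p ≈ 0.0317, which is < 0.1, so reject H₀.
There is evidence that the true slope on residual sugar is positive, holding the other predictors fixed.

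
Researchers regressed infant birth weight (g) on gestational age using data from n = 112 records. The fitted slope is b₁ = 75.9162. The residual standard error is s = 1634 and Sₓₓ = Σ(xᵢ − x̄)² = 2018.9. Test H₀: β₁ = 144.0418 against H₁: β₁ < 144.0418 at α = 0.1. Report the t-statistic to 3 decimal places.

SE(b₁) = s/√Sₓₓ = 1634/√2018.9 = 36.3659.
t = (75.9162 − 144.0418) / 36.3659 = -1.873.
df = n − 2 = 110.
One-sided p ≈ 0.0318, which is < 0.1, so reject H₀.
There is evidence that the true slope on gestational age is below 144.0418 g per unit.

t = -1.873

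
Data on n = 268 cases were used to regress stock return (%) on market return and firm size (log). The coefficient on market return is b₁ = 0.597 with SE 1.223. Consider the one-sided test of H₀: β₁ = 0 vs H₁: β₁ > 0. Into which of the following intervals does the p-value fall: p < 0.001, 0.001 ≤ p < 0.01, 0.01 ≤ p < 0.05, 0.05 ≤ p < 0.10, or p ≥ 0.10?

p ≥ 0.10

t = 0.597 / 1.223 = 0.488.
df = n − k − 1 = 268 − 2 − 1 = 265.
One-sided p = P(T_{265} > t) ≈ 0.3129.
So p ≥ 0.10.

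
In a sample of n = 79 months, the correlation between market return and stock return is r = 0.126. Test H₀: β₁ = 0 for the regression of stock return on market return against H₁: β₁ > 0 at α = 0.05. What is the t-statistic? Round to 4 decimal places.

t = 1.1145

t = r·√(n − 2)/√(1 − r²) = 0.126·√77/√0.984124 = 1.1145.
df = n − 2 = 77.
One-sided p ≈ 0.1343, which is ≥ 0.05, so fail to reject H₀.
The data do not give significant evidence of a linear association between market return and stock return.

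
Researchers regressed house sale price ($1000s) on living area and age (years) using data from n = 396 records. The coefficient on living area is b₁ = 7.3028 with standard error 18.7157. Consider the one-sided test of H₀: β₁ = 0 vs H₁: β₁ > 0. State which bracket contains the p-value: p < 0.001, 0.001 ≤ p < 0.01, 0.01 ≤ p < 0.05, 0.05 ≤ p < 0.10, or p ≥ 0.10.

t = 7.3028 / 18.7157 = 0.390.
df = n − k − 1 = 396 − 2 − 1 = 393.
One-sided p = P(T_{393} > t) ≈ 0.3483.
So p ≥ 0.10.

p ≥ 0.10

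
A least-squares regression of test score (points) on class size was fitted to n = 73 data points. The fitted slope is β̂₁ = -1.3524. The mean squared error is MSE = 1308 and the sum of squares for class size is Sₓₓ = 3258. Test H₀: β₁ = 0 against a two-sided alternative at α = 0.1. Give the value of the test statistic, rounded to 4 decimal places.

SE(β̂₁) = √(MSE/Sₓₓ) = √(1308/3258) = 0.633619.
t = -1.3524 / 0.633619 = -2.1344.
df = n − 2 = 71.
Two-sided p ≈ 0.0363, which is < 0.1, so reject H₀.
There is evidence that class size is associated with test score.

t = -2.1344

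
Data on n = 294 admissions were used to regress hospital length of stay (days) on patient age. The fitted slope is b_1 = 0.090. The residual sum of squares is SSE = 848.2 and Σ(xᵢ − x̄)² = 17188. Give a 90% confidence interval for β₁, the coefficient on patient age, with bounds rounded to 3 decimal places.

MSE = SSE/(n − 2) = 848.2/292 = 2.90479.
SE(b_1) = √(MSE/Sₓₓ) = √(2.90479/17188) = 0.0130001.
df = n − 2 = 292.
t* = t_{0.05, 292} = 1.650089.
Margin = t* × SE = 1.650089 × 0.0130001 = 0.02145.
CI: 0.090 ± 0.02145 → (0.069, 0.111).
With 90% confidence, each one-unit increase in patient age is associated with a change of between 0.069 and 0.111 days in hospital length of stay.

(0.069, 0.111)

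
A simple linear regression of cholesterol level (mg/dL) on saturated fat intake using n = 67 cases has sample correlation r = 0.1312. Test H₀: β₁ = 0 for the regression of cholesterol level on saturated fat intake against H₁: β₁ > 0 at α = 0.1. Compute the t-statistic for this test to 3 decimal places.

t = r·√(n − 2)/√(1 − r²) = 0.1312·√65/√0.982787 = 1.067.
df = n − 2 = 65.
One-sided p ≈ 0.1450, which is ≥ 0.1, so fail to reject H₀.
The data do not give significant evidence of a linear association between saturated fat intake and cholesterol level.

t = 1.067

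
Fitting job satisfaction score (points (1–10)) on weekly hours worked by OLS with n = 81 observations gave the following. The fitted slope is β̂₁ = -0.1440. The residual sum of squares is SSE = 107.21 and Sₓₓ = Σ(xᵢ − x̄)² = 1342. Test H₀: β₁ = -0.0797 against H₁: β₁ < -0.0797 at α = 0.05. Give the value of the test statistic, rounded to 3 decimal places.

t = -2.022

MSE = SSE/(n − 2) = 107.21/79 = 1.35709.
SE(β̂₁) = √(MSE/Sₓₓ) = √(1.35709/1342) = 0.0318001.
t = (-0.1440 − (-0.0797)) / 0.0318001 = -2.022.
df = n − 2 = 79.
One-sided p ≈ 0.0233, which is < 0.05, so reject H₀.
There is evidence that the true slope on weekly hours worked is below -0.0797 points (1–10) per unit.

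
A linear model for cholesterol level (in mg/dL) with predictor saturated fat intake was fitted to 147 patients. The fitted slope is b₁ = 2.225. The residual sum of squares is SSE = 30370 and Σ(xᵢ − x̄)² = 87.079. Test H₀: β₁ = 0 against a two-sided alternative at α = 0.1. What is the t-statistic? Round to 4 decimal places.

MSE = SSE/(n − 2) = 30370/145 = 209.448.
SE(b₁) = √(MSE/Sₓₓ) = √(209.448/87.079) = 1.55089.
t = 2.225 / 1.55089 = 1.4347.
df = n − 2 = 145.
Two-sided p ≈ 0.1535, which is ≥ 0.1, so fail to reject H₀.
The data do not give significant evidence of an association between saturated fat intake and cholesterol level.

t = 1.4347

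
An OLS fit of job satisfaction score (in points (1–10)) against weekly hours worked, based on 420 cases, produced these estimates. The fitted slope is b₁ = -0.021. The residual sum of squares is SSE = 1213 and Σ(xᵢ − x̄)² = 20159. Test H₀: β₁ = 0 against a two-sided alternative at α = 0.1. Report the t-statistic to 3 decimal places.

MSE = SSE/(n − 2) = 1213/418 = 2.90191.
SE(b₁) = √(MSE/Sₓₓ) = √(2.90191/20159) = 0.011998.
t = -0.021 / 0.011998 = -1.750.
df = n − 2 = 418.
Two-sided p ≈ 0.0808, which is < 0.1, so reject H₀.
There is evidence that weekly hours worked is associated with job satisfaction score.

t = -1.750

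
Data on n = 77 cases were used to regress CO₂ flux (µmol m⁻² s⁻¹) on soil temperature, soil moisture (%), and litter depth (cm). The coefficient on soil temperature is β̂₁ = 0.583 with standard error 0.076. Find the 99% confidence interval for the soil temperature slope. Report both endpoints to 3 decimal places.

df = n − k − 1 = 77 − 3 − 1 = 73.
t* = t_{0.005, 73} = 2.644869.
Margin = t* × SE = 2.644869 × 0.076 = 0.20101.
CI: 0.583 ± 0.20101 → (0.382, 0.784).
With 99% confidence, each one-unit increase in soil temperature is associated with a change of between 0.382 and 0.784 µmol m⁻² s⁻¹ in CO₂ flux, holding the other predictors fixed.

(0.382, 0.784)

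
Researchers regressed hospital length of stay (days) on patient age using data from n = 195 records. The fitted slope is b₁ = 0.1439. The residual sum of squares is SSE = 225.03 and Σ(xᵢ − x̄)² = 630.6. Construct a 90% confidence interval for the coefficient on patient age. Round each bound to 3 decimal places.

(0.073, 0.215)

MSE = SSE/(n − 2) = 225.03/193 = 1.16596.
SE(b₁) = √(MSE/Sₓₓ) = √(1.16596/630.6) = 0.0429996.
df = n − 2 = 193.
t* = t_{0.05, 193} = 1.652787.
Margin = t* × SE = 1.652787 × 0.0429996 = 0.07107.
CI: 0.1439 ± 0.07107 → (0.073, 0.215).
With 90% confidence, each one-unit increase in patient age is associated with a change of between 0.073 and 0.215 days in hospital length of stay.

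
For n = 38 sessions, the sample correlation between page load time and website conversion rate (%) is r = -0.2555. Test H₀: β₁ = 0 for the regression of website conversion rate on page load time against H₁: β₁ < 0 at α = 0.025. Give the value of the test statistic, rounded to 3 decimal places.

t = -1.586

t = r·√(n − 2)/√(1 − r²) = -0.2555·√36/√0.93472 = -1.586.
df = n − 2 = 36.
One-sided p ≈ 0.0608, which is ≥ 0.025, so fail to reject H₀.
The data do not give significant evidence of a linear association between page load time and website conversion rate.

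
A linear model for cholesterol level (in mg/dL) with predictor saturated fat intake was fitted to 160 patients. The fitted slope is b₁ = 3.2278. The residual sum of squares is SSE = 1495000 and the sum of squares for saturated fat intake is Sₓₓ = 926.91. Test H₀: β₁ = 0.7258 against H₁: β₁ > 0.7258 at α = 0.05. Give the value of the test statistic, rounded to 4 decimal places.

t = 0.7831

MSE = SSE/(n − 2) = 1495000/158 = 9462.03.
SE(b₁) = √(MSE/Sₓₓ) = √(9462.03/926.91) = 3.19502.
t = (3.2278 − 0.7258) / 3.19502 = 0.7831.
df = n − 2 = 158.
One-sided p ≈ 0.2174, which is ≥ 0.05, so fail to reject H₀.
The data do not give significant evidence that the true slope on saturated fat intake exceeds 0.7258 mg/dL per unit.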